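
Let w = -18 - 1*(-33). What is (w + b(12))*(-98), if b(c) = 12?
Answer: -2646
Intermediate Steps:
w = 15 (w = -18 + 33 = 15)
(w + b(12))*(-98) = (15 + 12)*(-98) = 27*(-98) = -2646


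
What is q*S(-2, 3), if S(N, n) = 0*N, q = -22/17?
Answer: 0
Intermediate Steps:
q = -22/17 (q = -22*1/17 = -22/17 ≈ -1.2941)
S(N, n) = 0
q*S(-2, 3) = -22/17*0 = 0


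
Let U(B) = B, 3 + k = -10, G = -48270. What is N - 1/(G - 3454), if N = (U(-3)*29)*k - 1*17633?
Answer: -853549447/51724 ≈ -16502.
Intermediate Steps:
k = -13 (k = -3 - 10 = -13)
N = -16502 (N = -3*29*(-13) - 1*17633 = -87*(-13) - 17633 = 1131 - 17633 = -16502)
N - 1/(G - 3454) = -16502 - 1/(-48270 - 3454) = -16502 - 1/(-51724) = -16502 - 1*(-1/51724) = -16502 + 1/51724 = -853549447/51724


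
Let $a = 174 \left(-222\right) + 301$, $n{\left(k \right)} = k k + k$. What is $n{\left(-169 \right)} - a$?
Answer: $66719$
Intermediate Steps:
$n{\left(k \right)} = k + k^{2}$ ($n{\left(k \right)} = k^{2} + k = k + k^{2}$)
$a = -38327$ ($a = -38628 + 301 = -38327$)
$n{\left(-169 \right)} - a = - 169 \left(1 - 169\right) - -38327 = \left(-169\right) \left(-168\right) + 38327 = 28392 + 38327 = 66719$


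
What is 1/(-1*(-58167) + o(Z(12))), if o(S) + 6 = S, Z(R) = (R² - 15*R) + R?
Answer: 1/58137 ≈ 1.7201e-5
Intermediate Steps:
Z(R) = R² - 14*R
o(S) = -6 + S
1/(-1*(-58167) + o(Z(12))) = 1/(-1*(-58167) + (-6 + 12*(-14 + 12))) = 1/(58167 + (-6 + 12*(-2))) = 1/(58167 + (-6 - 24)) = 1/(58167 - 30) = 1/58137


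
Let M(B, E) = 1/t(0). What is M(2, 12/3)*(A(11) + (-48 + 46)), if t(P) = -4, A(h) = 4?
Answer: -½ ≈ -0.50000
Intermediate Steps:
M(B, E) = -¼ (M(B, E) = 1/(-4) = -¼)
M(2, 12/3)*(A(11) + (-48 + 46)) = -(4 + (-48 + 46))/4 = -(4 - 2)/4 = -¼*2 = -½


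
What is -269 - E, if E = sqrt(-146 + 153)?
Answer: -269 - sqrt(7) ≈ -271.65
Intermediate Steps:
E = sqrt(7) ≈ 2.6458
-269 - E = -269 - sqrt(7)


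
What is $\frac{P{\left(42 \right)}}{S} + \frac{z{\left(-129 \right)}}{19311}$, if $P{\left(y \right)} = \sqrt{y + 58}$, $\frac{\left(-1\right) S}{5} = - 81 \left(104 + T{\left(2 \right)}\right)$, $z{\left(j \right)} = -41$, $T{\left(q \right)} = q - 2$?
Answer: $- \frac{1247}{661284} \approx -0.0018857$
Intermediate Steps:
$T{\left(q \right)} = -2 + q$
$S = 42120$ ($S = - 5 \left(- 81 \left(104 + \left(-2 + 2\right)\right)\right) = - 5 \left(- 81 \left(104 + 0\right)\right) = - 5 \left(\left(-81\right) 104\right) = \left(-5\right) \left(-8424\right) = 42120$)
$P{\left(y \right)} = \sqrt{58 + y}$
$\frac{P{\left(42 \right)}}{S} + \frac{z{\left(-129 \right)}}{19311} = \frac{\sqrt{58 + 42}}{42120} - \frac{41}{19311} = \sqrt{100} \cdot \frac{1}{42120} - \frac{1}{471} = 10 \cdot \frac{1}{42120} - \frac{1}{471} = \frac{1}{4212} - \frac{1}{471} = - \frac{1247}{661284}$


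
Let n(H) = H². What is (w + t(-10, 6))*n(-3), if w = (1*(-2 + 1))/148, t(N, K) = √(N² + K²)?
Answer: -9/148 + 18*√34 ≈ 104.90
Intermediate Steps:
t(N, K) = √(K² + N²)
w = -1/148 (w = (1*(-1))*(1/148) = -1*1/148 = -1/148 ≈ -0.0067568)
(w + t(-10, 6))*n(-3) = (-1/148 + √(6² + (-10)²))*(-3)² = (-1/148 + √(36 + 100))*9 = (-1/148 + √136)*9 = (-1/148 + 2*√34)*9 = -9/148 + 18*√34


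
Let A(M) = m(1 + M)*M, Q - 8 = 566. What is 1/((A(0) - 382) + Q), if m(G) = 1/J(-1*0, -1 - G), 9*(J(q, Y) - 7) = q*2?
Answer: 1/192 ≈ 0.0052083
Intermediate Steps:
Q = 574 (Q = 8 + 566 = 574)
J(q, Y) = 7 + 2*q/9 (J(q, Y) = 7 + (q*2)/9 = 7 + (2*q)/9 = 7 + 2*q/9)
m(G) = 1/7 (m(G) = 1/(7 + 2*(-1*0)/9) = 1/(7 + (2/9)*0) = 1/(7 + 0) = 1/7)
A(M) = M/7
1/((A(0) - 382) + Q) = 1/(((1/7)*0 - 382) + 574) = 1/((0 - 382) + 574) = 1/(-382 + 574) = 1/192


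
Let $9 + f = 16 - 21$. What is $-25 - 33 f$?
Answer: $437$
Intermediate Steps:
$f = -14$ ($f = -9 + \left(16 - 21\right) = -9 - 5 = -14$)
$-25 - 33 f = -25 - -462 = -25 + 462 = 437$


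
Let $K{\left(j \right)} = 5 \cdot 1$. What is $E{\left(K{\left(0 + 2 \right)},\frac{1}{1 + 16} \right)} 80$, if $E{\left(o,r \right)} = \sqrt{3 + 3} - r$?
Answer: $- \frac{80}{17} + 80 \sqrt{6} \approx 191.25$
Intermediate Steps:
$K{\left(j \right)} = 5$
$E{\left(o,r \right)} = \sqrt{6} - r$
$E{\left(K{\left(0 + 2 \right)},\frac{1}{1 + 16} \right)} 80 = \left(\sqrt{6} - \frac{1}{1 + 16}\right) 80 = \left(\sqrt{6} - \frac{1}{17}\right) 80 = \left(- \frac{1}{17} + \sqrt{6}\right) 80 = - \frac{80}{17} + 80 \sqrt{6}$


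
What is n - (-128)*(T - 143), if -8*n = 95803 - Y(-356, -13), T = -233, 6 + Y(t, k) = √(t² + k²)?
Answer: -480833/8 + √126905/8 ≈ -60060.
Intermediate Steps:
Y(t, k) = -6 + √(k² + t²) (Y(t, k) = -6 + √(t² + k²) = -6 + √(k² + t²))
n = -95809/8 + √126905/8 (n = -(95803 - (-6 + √((-13)² + (-356)²)))/8 = -(95803 - (-6 + √(169 + 126736)))/8 = -(95803 - (-6 + √126905))/8 = -(95803 + (6 - √126905))/8 = -(95809 - √126905)/8 = -95809/8 + √126905/8 ≈ -11932.)
n - (-128)*(T - 143) = (-95809/8 + √126905/8) - (-128)*(-233 - 143) = (-95809/8 + √126905/8) - (-128)*(-376) = (-95809/8 + √126905/8) - 1*48128 = (-95809/8 + √126905/8) - 48128 = -480833/8 + √126905/8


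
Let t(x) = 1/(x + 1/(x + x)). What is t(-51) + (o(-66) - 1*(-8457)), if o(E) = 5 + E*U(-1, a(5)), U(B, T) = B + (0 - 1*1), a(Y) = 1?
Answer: 44714480/5203 ≈ 8594.0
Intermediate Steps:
U(B, T) = -1 + B (U(B, T) = B + (0 - 1) = B - 1 = -1 + B)
o(E) = 5 - 2*E (o(E) = 5 + E*(-1 - 1) = 5 + E*(-2) = 5 - 2*E)
t(x) = 1/(x + 1/(2*x))
t(-51) + (o(-66) - 1*(-8457)) = 2*(-51)/(1 + 2*(-51)²) + ((5 - 2*(-66)) - 1*(-8457)) = 2*(-51)/(1 + 2*2601) + ((5 + 132) + 8457) = 2*(-51)/(1 + 5202) + (137 + 8457) = 2*(-51)/5203 + 8594 = 2*(-51)*(1/5203) + 8594 = -102/5203 + 8594 = 44714480/5203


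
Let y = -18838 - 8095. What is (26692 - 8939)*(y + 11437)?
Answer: -275100488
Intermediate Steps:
y = -26933
(26692 - 8939)*(y + 11437) = (26692 - 8939)*(-26933 + 11437) = 17753*(-15496) = -275100488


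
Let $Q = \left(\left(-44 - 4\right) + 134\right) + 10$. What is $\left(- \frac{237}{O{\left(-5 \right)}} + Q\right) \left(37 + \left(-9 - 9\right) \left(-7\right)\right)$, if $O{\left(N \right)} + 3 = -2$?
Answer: $\frac{116871}{5} \approx 23374.0$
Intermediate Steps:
$O{\left(N \right)} = -5$ ($O{\left(N \right)} = -3 - 2 = -5$)
$Q = 96$ ($Q = \left(-48 + 134\right) + 10 = 86 + 10 = 96$)
$\left(- \frac{237}{O{\left(-5 \right)}} + Q\right) \left(37 + \left(-9 - 9\right) \left(-7\right)\right) = \left(- \frac{237}{-5} + 96\right) \left(37 + \left(-9 - 9\right) \left(-7\right)\right) = \left(\left(-237\right) \left(- \frac{1}{5}\right) + 96\right) \left(37 - -126\right) = \left(\frac{237}{5} + 96\right) \left(37 + 126\right) = \frac{717}{5} \cdot 163 = \frac{116871}{5}$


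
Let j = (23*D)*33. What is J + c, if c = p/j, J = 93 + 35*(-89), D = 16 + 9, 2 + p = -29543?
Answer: -11474399/3795 ≈ -3023.6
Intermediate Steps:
p = -29545 (p = -2 - 29543 = -29545)
D = 25
J = -3022 (J = 93 - 3115 = -3022)
j = 18975 (j = (23*25)*33 = 575*33 = 18975)
c = -5909/3795 (c = -29545/18975 = -29545*1/18975 = -5909/3795 ≈ -1.5570)
J + c = -3022 - 5909/3795 = -11474399/3795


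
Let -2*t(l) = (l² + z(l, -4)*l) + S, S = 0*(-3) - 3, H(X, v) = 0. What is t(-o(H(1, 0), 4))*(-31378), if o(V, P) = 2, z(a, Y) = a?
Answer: 78445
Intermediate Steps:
S = -3 (S = 0 - 3 = -3)
t(l) = 3/2 - l² (t(l) = -((l² + l*l) - 3)/2 = -((l² + l²) - 3)/2 = -(2*l² - 3)/2 = -(-3 + 2*l²)/2 = 3/2 - l²)
t(-o(H(1, 0), 4))*(-31378) = (3/2 - (-1*2)²)*(-31378) = (3/2 - 1*(-2)²)*(-31378) = (3/2 - 1*4)*(-31378) = (3/2 - 4)*(-31378) = -5/2*(-31378) = 78445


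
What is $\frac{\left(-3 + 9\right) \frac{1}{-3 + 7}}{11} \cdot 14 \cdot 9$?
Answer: $\frac{189}{11} \approx 17.182$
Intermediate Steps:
$\frac{\left(-3 + 9\right) \frac{1}{-3 + 7}}{11} \cdot 14 \cdot 9 = \frac{6}{4} \cdot \frac{1}{11} \cdot 14 \cdot 9 = 6 \cdot \frac{1}{4} \cdot \frac{1}{11} \cdot 14 \cdot 9 = \frac{3}{2} \cdot \frac{1}{11} \cdot 14 \cdot 9 = \frac{3}{22} \cdot 14 \cdot 9 = \frac{21}{11} \cdot 9 = \frac{189}{11}$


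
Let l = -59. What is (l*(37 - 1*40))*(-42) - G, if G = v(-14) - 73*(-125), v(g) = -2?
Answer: -16557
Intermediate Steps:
G = 9123 (G = -2 - 73*(-125) = -2 + 9125 = 9123)
(l*(37 - 1*40))*(-42) - G = -59*(37 - 1*40)*(-42) - 1*9123 = -59*(37 - 40)*(-42) - 9123 = -59*(-3)*(-42) - 9123 = 177*(-42) - 9123 = -7434 - 9123 = -16557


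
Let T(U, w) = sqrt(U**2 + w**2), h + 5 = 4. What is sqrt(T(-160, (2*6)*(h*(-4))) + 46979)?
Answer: sqrt(46979 + 16*sqrt(109)) ≈ 217.13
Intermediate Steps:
h = -1 (h = -5 + 4 = -1)
sqrt(T(-160, (2*6)*(h*(-4))) + 46979) = sqrt(sqrt((-160)**2 + ((2*6)*(-1*(-4)))**2) + 46979) = sqrt(sqrt(25600 + (12*4)**2) + 46979) = sqrt(sqrt(25600 + 48**2) + 46979) = sqrt(sqrt(25600 + 2304) + 46979) = sqrt(sqrt(27904) + 46979) = sqrt(16*sqrt(109) + 46979) = sqrt(46979 + 16*sqrt(109))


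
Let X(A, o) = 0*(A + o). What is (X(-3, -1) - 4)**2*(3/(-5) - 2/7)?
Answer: -496/35 ≈ -14.171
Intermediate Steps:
X(A, o) = 0
(X(-3, -1) - 4)**2*(3/(-5) - 2/7) = (0 - 4)**2*(3/(-5) - 2/7) = (-4)**2*(3*(-1/5) - 2*1/7) = 16*(-3/5 - 2/7) = 16*(-31/35) = -496/35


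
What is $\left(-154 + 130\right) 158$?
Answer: $-3792$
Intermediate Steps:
$\left(-154 + 130\right) 158 = \left(-24\right) 158 = -3792$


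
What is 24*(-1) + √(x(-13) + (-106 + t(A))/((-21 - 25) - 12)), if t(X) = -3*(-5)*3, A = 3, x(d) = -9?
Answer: -24 + I*√26738/58 ≈ -24.0 + 2.8193*I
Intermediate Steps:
t(X) = 45 (t(X) = 15*3 = 45)
24*(-1) + √(x(-13) + (-106 + t(A))/((-21 - 25) - 12)) = 24*(-1) + √(-9 + (-106 + 45)/((-21 - 25) - 12)) = -24 + √(-9 - 61/(-46 - 12)) = -24 + √(-9 - 61/(-58)) = -24 + √(-9 - 61*(-1/58)) = -24 + √(-9 + 61/58) = -24 + √(-461/58) = -24 + I*√26738/58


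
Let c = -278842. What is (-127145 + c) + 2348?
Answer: -403639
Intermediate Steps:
(-127145 + c) + 2348 = (-127145 - 278842) + 2348 = -405987 + 2348 = -403639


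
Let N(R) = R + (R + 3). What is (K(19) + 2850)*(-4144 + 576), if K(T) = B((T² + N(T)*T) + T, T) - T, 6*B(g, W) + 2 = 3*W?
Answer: -30401144/3 ≈ -1.0134e+7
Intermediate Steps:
N(R) = 3 + 2*R (N(R) = R + (3 + R) = 3 + 2*R)
B(g, W) = -⅓ + W/2 (B(g, W) = -⅓ + (3*W)/6 = -⅓ + W/2)
K(T) = -⅓ - T/2 (K(T) = (-⅓ + T/2) - T = -⅓ - T/2)
(K(19) + 2850)*(-4144 + 576) = ((-⅓ - ½*19) + 2850)*(-4144 + 576) = ((-⅓ - 19/2) + 2850)*(-3568) = (-59/6 + 2850)*(-3568) = (17041/6)*(-3568) = -30401144/3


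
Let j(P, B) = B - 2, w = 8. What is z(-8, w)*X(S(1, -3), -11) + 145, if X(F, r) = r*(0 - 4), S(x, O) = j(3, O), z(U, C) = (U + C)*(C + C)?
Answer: 145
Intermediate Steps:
j(P, B) = -2 + B
z(U, C) = 2*C*(C + U) (z(U, C) = (C + U)*(2*C) = 2*C*(C + U))
S(x, O) = -2 + O
X(F, r) = -4*r (X(F, r) = r*(-4) = -4*r)
z(-8, w)*X(S(1, -3), -11) + 145 = (2*8*(8 - 8))*(-4*(-11)) + 145 = (2*8*0)*44 + 145 = 0*44 + 145 = 0 + 145 = 145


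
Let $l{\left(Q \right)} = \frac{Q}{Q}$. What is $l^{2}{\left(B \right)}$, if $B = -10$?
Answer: $1$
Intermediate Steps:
$l{\left(Q \right)} = 1$
$l^{2}{\left(B \right)} = 1^{2} = 1$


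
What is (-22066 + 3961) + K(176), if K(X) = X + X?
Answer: -17753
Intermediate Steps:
K(X) = 2*X
(-22066 + 3961) + K(176) = (-22066 + 3961) + 2*176 = -18105 + 352 = -17753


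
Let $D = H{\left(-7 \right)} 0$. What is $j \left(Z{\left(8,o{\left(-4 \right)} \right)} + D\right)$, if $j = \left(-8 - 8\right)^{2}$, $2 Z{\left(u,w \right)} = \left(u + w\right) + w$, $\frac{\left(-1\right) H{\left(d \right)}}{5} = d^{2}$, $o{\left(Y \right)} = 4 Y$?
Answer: $-3072$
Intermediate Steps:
$H{\left(d \right)} = - 5 d^{2}$
$Z{\left(u,w \right)} = w + \frac{u}{2}$ ($Z{\left(u,w \right)} = \frac{\left(u + w\right) + w}{2} = \frac{u + 2 w}{2} = w + \frac{u}{2}$)
$D = 0$ ($D = - 5 \left(-7\right)^{2} \cdot 0 = \left(-5\right) 49 \cdot 0 = \left(-245\right) 0 = 0$)
$j = 256$ ($j = \left(-16\right)^{2} = 256$)
$j \left(Z{\left(8,o{\left(-4 \right)} \right)} + D\right) = 256 \left(\left(4 \left(-4\right) + \frac{1}{2} \cdot 8\right) + 0\right) = 256 \left(\left(-16 + 4\right) + 0\right) = 256 \left(-12 + 0\right) = 256 \left(-12\right) = -3072$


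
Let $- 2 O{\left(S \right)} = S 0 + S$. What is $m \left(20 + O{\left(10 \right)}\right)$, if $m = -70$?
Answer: $-1050$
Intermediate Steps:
$O{\left(S \right)} = - \frac{S}{2}$ ($O{\left(S \right)} = - \frac{S 0 + S}{2} = - \frac{0 + S}{2} = - \frac{S}{2}$)
$m \left(20 + O{\left(10 \right)}\right) = - 70 \left(20 - 5\right) = \left(-70\right) 15 = -1050$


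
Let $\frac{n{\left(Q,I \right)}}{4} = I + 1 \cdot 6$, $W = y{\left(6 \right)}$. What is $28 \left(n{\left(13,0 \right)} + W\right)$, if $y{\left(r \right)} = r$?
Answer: $840$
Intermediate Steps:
$W = 6$
$n{\left(Q,I \right)} = 24 + 4 I$ ($n{\left(Q,I \right)} = 4 \left(I + 1 \cdot 6\right) = 4 \left(I + 6\right) = 4 \left(6 + I\right) = 24 + 4 I$)
$28 \left(n{\left(13,0 \right)} + W\right) = 28 \left(\left(24 + 4 \cdot 0\right) + 6\right) = 28 \left(\left(24 + 0\right) + 6\right) = 28 \left(24 + 6\right) = 28 \cdot 30 = 840$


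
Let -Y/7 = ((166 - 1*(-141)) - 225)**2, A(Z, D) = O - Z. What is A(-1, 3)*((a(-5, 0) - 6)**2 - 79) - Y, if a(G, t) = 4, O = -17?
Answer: 48268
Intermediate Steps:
A(Z, D) = -17 - Z
Y = -47068 (Y = -7*((166 - 1*(-141)) - 225)**2 = -7*((166 + 141) - 225)**2 = -7*(307 - 225)**2 = -7*82**2 = -7*6724 = -47068)
A(-1, 3)*((a(-5, 0) - 6)**2 - 79) - Y = (-17 - 1*(-1))*((4 - 6)**2 - 79) - 1*(-47068) = (-17 + 1)*((-2)**2 - 79) + 47068 = -16*(4 - 79) + 47068 = -16*(-75) + 47068 = 1200 + 47068 = 48268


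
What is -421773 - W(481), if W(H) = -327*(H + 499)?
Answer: -101313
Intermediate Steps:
W(H) = -163173 - 327*H (W(H) = -327*(499 + H) = -163173 - 327*H)
-421773 - W(481) = -421773 - (-163173 - 327*481) = -421773 - (-163173 - 157287) = -421773 - 1*(-320460) = -421773 + 320460 = -101313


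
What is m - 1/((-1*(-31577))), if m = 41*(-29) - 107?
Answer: -40923793/31577 ≈ -1296.0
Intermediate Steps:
m = -1296 (m = -1189 - 107 = -1296)
m - 1/((-1*(-31577))) = -1296 - 1/((-1*(-31577))) = -1296 - 1/31577 = -40923793/31577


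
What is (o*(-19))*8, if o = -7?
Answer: 1064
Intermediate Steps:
(o*(-19))*8 = -7*(-19)*8 = 133*8 = 1064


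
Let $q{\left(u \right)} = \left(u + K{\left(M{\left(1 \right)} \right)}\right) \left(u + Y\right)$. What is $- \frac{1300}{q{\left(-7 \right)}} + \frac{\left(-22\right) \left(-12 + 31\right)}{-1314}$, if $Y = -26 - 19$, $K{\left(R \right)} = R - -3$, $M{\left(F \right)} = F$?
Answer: $- \frac{5266}{657} \approx -8.0152$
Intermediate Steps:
$K{\left(R \right)} = 3 + R$ ($K{\left(R \right)} = R + 3 = 3 + R$)
$Y = -45$
$q{\left(u \right)} = \left(-45 + u\right) \left(4 + u\right)$ ($q{\left(u \right)} = \left(u + \left(3 + 1\right)\right) \left(u - 45\right) = \left(u + 4\right) \left(-45 + u\right) = \left(4 + u\right) \left(-45 + u\right) = \left(-45 + u\right) \left(4 + u\right)$)
$- \frac{1300}{q{\left(-7 \right)}} + \frac{\left(-22\right) \left(-12 + 31\right)}{-1314} = - \frac{1300}{-180 + \left(-7\right)^{2} - -287} + \frac{\left(-22\right) \left(-12 + 31\right)}{-1314} = - \frac{1300}{-180 + 49 + 287} + \left(-22\right) 19 \left(- \frac{1}{1314}\right) = - \frac{1300}{156} - - \frac{209}{657} = \left(-1300\right) \frac{1}{156} + \frac{209}{657} = - \frac{25}{3} + \frac{209}{657} = - \frac{5266}{657}$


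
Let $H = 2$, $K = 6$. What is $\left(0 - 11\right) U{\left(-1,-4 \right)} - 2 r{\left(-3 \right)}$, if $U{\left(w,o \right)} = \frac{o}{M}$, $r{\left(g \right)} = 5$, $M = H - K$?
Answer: $-21$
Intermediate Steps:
$M = -4$ ($M = 2 - 6 = -4$)
$U{\left(w,o \right)} = - \frac{o}{4}$ ($U{\left(w,o \right)} = \frac{o}{-4} = o \left(- \frac{1}{4}\right) = - \frac{o}{4}$)
$\left(0 - 11\right) U{\left(-1,-4 \right)} - 2 r{\left(-3 \right)} = \left(0 - 11\right) \left(\left(- \frac{1}{4}\right) \left(-4\right)\right) - 10 = \left(0 - 11\right) 1 - 10 = \left(-11\right) 1 - 10 = -11 - 10 = -21$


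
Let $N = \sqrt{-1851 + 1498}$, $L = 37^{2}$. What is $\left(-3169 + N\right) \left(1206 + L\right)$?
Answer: $-8160175 + 2575 i \sqrt{353} \approx -8.1602 \cdot 10^{6} + 48380.0 i$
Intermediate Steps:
$L = 1369$
$N = i \sqrt{353}$ ($N = \sqrt{-353} = i \sqrt{353} \approx 18.788 i$)
$\left(-3169 + N\right) \left(1206 + L\right) = \left(-3169 + i \sqrt{353}\right) \left(1206 + 1369\right) = \left(-3169 + i \sqrt{353}\right) 2575 = -8160175 + 2575 i \sqrt{353}$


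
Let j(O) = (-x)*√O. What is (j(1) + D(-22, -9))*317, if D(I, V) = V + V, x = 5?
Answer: -7291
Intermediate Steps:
D(I, V) = 2*V
j(O) = -5*√O (j(O) = (-1*5)*√O = -5*√O)
(j(1) + D(-22, -9))*317 = (-5*√1 + 2*(-9))*317 = (-5*1 - 18)*317 = (-5 - 18)*317 = -23*317 = -7291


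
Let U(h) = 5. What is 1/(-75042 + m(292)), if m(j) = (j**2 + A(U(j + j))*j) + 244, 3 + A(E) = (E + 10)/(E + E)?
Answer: 1/10028 ≈ 9.9721e-5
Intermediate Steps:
A(E) = -3 + (10 + E)/(2*E) (A(E) = -3 + (E + 10)/(E + E) = -3 + (10 + E)/((2*E)) = -3 + (10 + E)*(1/(2*E)) = -3 + (10 + E)/(2*E))
m(j) = 244 + j**2 - 3*j/2 (m(j) = (j**2 + (-5/2 + 5/5)*j) + 244 = (j**2 + (-5/2 + 5*(1/5))*j) + 244 = (j**2 + (-5/2 + 1)*j) + 244 = (j**2 - 3*j/2) + 244 = 244 + j**2 - 3*j/2)
1/(-75042 + m(292)) = 1/(-75042 + (244 + 292**2 - 3/2*292)) = 1/(-75042 + (244 + 85264 - 438)) = 1/(-75042 + 85070) = 1/10028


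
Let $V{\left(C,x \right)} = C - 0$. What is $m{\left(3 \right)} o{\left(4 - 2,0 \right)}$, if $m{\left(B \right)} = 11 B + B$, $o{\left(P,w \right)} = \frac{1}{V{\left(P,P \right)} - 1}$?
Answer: $36$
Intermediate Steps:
$V{\left(C,x \right)} = C$ ($V{\left(C,x \right)} = C + 0 = C$)
$o{\left(P,w \right)} = \frac{1}{-1 + P}$ ($o{\left(P,w \right)} = \frac{1}{P - 1} = \frac{1}{-1 + P}$)
$m{\left(B \right)} = 12 B$
$m{\left(3 \right)} o{\left(4 - 2,0 \right)} = \frac{12 \cdot 3}{-1 + \left(4 - 2\right)} = \frac{36}{-1 + 2} = \frac{36}{1} = 36 \cdot 1 = 36$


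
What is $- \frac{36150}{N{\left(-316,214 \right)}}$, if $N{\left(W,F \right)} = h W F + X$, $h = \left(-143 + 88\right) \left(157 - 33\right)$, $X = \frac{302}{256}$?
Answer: $- \frac{1542400}{19677682397} \approx -7.8383 \cdot 10^{-5}$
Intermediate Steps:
$X = \frac{151}{128}$ ($X = 302 \cdot \frac{1}{256} = \frac{151}{128} \approx 1.1797$)
$h = -6820$ ($h = \left(-55\right) 124 = -6820$)
$N{\left(W,F \right)} = \frac{151}{128} - 6820 F W$ ($N{\left(W,F \right)} = - 6820 W F + \frac{151}{128} = - 6820 F W + \frac{151}{128} = \frac{151}{128} - 6820 F W$)
$- \frac{36150}{N{\left(-316,214 \right)}} = - \frac{36150}{\frac{151}{128} - 1459480 \left(-316\right)} = - \frac{36150}{\frac{151}{128} + 461195680} = - \frac{36150}{\frac{59033047191}{128}} = \left(-36150\right) \frac{128}{59033047191} = - \frac{1542400}{19677682397}$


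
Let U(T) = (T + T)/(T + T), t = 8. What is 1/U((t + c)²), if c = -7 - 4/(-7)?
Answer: 1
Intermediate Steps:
c = -45/7 (c = -7 - 4*(-⅐) = -7 + 4/7 = -45/7 ≈ -6.4286)
U(T) = 1 (U(T) = (2*T)/((2*T)) = (2*T)*(1/(2*T)) = 1)
1/U((t + c)²) = 1/1 = 1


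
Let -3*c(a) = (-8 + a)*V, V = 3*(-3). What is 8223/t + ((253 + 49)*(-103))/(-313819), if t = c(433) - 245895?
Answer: 1676205361/25588801260 ≈ 0.065505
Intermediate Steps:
V = -9
c(a) = -24 + 3*a (c(a) = -(-8 + a)*(-9)/3 = -(72 - 9*a)/3 = -24 + 3*a)
t = -244620 (t = (-24 + 3*433) - 245895 = (-24 + 1299) - 245895 = 1275 - 245895 = -244620)
8223/t + ((253 + 49)*(-103))/(-313819) = 8223/(-244620) + ((253 + 49)*(-103))/(-313819) = 8223*(-1/244620) + (302*(-103))*(-1/313819) = -2741/81540 - 31106*(-1/313819) = -2741/81540 + 31106/313819 = 1676205361/25588801260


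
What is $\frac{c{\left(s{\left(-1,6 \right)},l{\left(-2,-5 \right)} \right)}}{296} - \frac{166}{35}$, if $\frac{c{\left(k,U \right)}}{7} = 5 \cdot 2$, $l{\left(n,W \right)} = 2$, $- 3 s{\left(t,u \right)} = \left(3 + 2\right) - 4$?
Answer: $- \frac{23343}{5180} \approx -4.5064$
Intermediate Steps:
$s{\left(t,u \right)} = - \frac{1}{3}$ ($s{\left(t,u \right)} = - \frac{\left(3 + 2\right) - 4}{3} = - \frac{5 - 4}{3} = \left(- \frac{1}{3}\right) 1 = - \frac{1}{3}$)
$c{\left(k,U \right)} = 70$ ($c{\left(k,U \right)} = 7 \cdot 5 \cdot 2 = 7 \cdot 10 = 70$)
$\frac{c{\left(s{\left(-1,6 \right)},l{\left(-2,-5 \right)} \right)}}{296} - \frac{166}{35} = \frac{70}{296} - \frac{166}{35} = 70 \cdot \frac{1}{296} - \frac{166}{35} = \frac{35}{148} - \frac{166}{35} = - \frac{23343}{5180}$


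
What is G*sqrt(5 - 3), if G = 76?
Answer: 76*sqrt(2) ≈ 107.48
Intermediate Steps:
G*sqrt(5 - 3) = 76*sqrt(5 - 3) = 76*sqrt(2)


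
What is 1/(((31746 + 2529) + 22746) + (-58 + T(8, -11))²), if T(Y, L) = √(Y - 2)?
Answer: 60391/3646992145 + 116*√6/3646992145 ≈ 1.6637e-5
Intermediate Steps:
T(Y, L) = √(-2 + Y)
1/(((31746 + 2529) + 22746) + (-58 + T(8, -11))²) = 1/(((31746 + 2529) + 22746) + (-58 + √(-2 + 8))²) = 1/((34275 + 22746) + (-58 + √6)²) = 1/(57021 + (-58 + √6)²)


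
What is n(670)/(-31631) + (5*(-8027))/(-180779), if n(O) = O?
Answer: 1148388255/5718220549 ≈ 0.20083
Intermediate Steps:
n(670)/(-31631) + (5*(-8027))/(-180779) = 670/(-31631) + (5*(-8027))/(-180779) = 670*(-1/31631) - 40135*(-1/180779) = -670/31631 + 40135/180779 = 1148388255/5718220549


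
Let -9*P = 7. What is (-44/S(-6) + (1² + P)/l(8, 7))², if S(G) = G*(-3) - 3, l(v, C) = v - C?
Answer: 14884/2025 ≈ 7.3501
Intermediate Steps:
P = -7/9 (P = -⅑*7 = -7/9 ≈ -0.77778)
S(G) = -3 - 3*G (S(G) = -3*G - 3 = -3 - 3*G)
(-44/S(-6) + (1² + P)/l(8, 7))² = (-44/(-3 - 3*(-6)) + (1² - 7/9)/(8 - 1*7))² = (-44/(-3 + 18) + (1 - 7/9)/(8 - 7))² = (-44/15 + (2/9)/1)² = (-44*1/15 + (2/9)*1)² = (-44/15 + 2/9)² = (-122/45)² = 14884/2025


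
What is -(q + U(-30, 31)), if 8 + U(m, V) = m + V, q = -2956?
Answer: 2963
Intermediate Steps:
U(m, V) = -8 + V + m (U(m, V) = -8 + (m + V) = -8 + (V + m) = -8 + V + m)
-(q + U(-30, 31)) = -(-2956 + (-8 + 31 - 30)) = -(-2956 - 7) = -1*(-2963) = 2963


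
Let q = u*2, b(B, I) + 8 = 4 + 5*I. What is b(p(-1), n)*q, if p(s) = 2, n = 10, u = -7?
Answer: -644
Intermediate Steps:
b(B, I) = -4 + 5*I (b(B, I) = -8 + (4 + 5*I) = -4 + 5*I)
q = -14 (q = -7*2 = -14)
b(p(-1), n)*q = (-4 + 5*10)*(-14) = (-4 + 50)*(-14) = 46*(-14) = -644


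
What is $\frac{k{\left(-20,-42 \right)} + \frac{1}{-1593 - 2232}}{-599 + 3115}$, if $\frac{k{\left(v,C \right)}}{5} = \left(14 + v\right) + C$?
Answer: $- \frac{918001}{9623700} \approx -0.09539$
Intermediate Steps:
$k{\left(v,C \right)} = 70 + 5 C + 5 v$ ($k{\left(v,C \right)} = 5 \left(\left(14 + v\right) + C\right) = 5 \left(14 + C + v\right) = 70 + 5 C + 5 v$)
$\frac{k{\left(-20,-42 \right)} + \frac{1}{-1593 - 2232}}{-599 + 3115} = \frac{\left(70 + 5 \left(-42\right) + 5 \left(-20\right)\right) + \frac{1}{-1593 - 2232}}{-599 + 3115} = \frac{\left(70 - 210 - 100\right) + \frac{1}{-1593 - 2232}}{2516} = \left(-240 + \frac{1}{-3825}\right) \frac{1}{2516} = \left(-240 - \frac{1}{3825}\right) \frac{1}{2516} = \left(- \frac{918001}{3825}\right) \frac{1}{2516} = - \frac{918001}{9623700}$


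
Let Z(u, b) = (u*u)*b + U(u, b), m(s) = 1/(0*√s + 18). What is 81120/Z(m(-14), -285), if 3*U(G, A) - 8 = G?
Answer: 44928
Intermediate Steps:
U(G, A) = 8/3 + G/3
m(s) = 1/18 (m(s) = 1/(0 + 18) = 1/18)
Z(u, b) = 8/3 + u/3 + b*u² (Z(u, b) = (u*u)*b + (8/3 + u/3) = u²*b + (8/3 + u/3) = b*u² + (8/3 + u/3) = 8/3 + u/3 + b*u²)
81120/Z(m(-14), -285) = 81120/(8/3 + (⅓)*(1/18) - 285*(1/18)²) = 81120/(8/3 + 1/54 - 285*1/324) = 81120/(8/3 + 1/54 - 95/108) = 81120/(65/36) = 81120*(36/65) = 44928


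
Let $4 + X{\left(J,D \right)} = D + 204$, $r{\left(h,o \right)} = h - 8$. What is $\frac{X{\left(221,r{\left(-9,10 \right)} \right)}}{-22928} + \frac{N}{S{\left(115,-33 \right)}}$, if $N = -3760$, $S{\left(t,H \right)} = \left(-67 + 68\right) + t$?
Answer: $- \frac{21557627}{664912} \approx -32.422$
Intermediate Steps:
$r{\left(h,o \right)} = -8 + h$ ($r{\left(h,o \right)} = h - 8 = -8 + h$)
$S{\left(t,H \right)} = 1 + t$
$X{\left(J,D \right)} = 200 + D$ ($X{\left(J,D \right)} = -4 + \left(D + 204\right) = -4 + \left(204 + D\right) = 200 + D$)
$\frac{X{\left(221,r{\left(-9,10 \right)} \right)}}{-22928} + \frac{N}{S{\left(115,-33 \right)}} = \frac{200 - 17}{-22928} - \frac{3760}{1 + 115} = \left(200 - 17\right) \left(- \frac{1}{22928}\right) - \frac{3760}{116} = 183 \left(- \frac{1}{22928}\right) - \frac{940}{29} = - \frac{183}{22928} - \frac{940}{29} = - \frac{21557627}{664912}$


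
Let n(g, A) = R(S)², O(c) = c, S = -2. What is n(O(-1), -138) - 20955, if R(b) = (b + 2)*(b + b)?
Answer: -20955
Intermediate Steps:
R(b) = 2*b*(2 + b) (R(b) = (2 + b)*(2*b) = 2*b*(2 + b))
n(g, A) = 0 (n(g, A) = (2*(-2)*(2 - 2))² = (2*(-2)*0)² = 0² = 0)
n(O(-1), -138) - 20955 = 0 - 20955 = -20955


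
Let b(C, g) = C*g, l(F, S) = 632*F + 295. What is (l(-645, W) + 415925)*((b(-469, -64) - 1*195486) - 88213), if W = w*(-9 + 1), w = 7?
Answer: -2176600140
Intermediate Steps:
W = -56 (W = 7*(-9 + 1) = 7*(-8) = -56)
l(F, S) = 295 + 632*F
(l(-645, W) + 415925)*((b(-469, -64) - 1*195486) - 88213) = ((295 + 632*(-645)) + 415925)*((-469*(-64) - 1*195486) - 88213) = ((295 - 407640) + 415925)*((30016 - 195486) - 88213) = (-407345 + 415925)*(-165470 - 88213) = 8580*(-253683) = -2176600140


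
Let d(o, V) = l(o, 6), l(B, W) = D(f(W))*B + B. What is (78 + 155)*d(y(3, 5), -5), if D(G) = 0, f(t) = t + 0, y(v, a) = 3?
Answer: 699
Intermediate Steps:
f(t) = t
l(B, W) = B (l(B, W) = 0*B + B = 0 + B = B)
d(o, V) = o
(78 + 155)*d(y(3, 5), -5) = (78 + 155)*3 = 233*3 = 699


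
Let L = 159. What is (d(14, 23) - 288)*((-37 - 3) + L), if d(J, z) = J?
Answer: -32606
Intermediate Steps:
(d(14, 23) - 288)*((-37 - 3) + L) = (14 - 288)*((-37 - 3) + 159) = -274*(-40 + 159) = -274*119 = -32606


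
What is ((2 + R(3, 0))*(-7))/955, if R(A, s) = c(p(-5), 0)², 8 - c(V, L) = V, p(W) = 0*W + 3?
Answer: -189/955 ≈ -0.19791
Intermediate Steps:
p(W) = 3 (p(W) = 0 + 3 = 3)
c(V, L) = 8 - V
R(A, s) = 25 (R(A, s) = (8 - 1*3)² = (8 - 3)² = 5² = 25)
((2 + R(3, 0))*(-7))/955 = ((2 + 25)*(-7))/955 = (27*(-7))*(1/955) = -189*1/955 = -189/955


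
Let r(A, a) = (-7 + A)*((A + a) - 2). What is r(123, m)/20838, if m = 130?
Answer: 14558/10419 ≈ 1.3973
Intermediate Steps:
r(A, a) = (-7 + A)*(-2 + A + a)
r(123, m)/20838 = (14 + 123**2 - 9*123 - 7*130 + 123*130)/20838 = (14 + 15129 - 1107 - 910 + 15990)*(1/20838) = 29116*(1/20838) = 14558/10419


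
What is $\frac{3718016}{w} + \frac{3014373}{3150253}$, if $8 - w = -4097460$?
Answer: $\frac{6015996991403}{3227015214851} \approx 1.8643$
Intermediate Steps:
$w = 4097468$ ($w = 8 - -4097460 = 8 + 4097460 = 4097468$)
$\frac{3718016}{w} + \frac{3014373}{3150253} = \frac{3718016}{4097468} + \frac{3014373}{3150253} = 3718016 \cdot \frac{1}{4097468} + 3014373 \cdot \frac{1}{3150253} = \frac{929504}{1024367} + \frac{3014373}{3150253} = \frac{6015996991403}{3227015214851}$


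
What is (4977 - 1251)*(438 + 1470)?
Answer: 7109208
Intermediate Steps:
(4977 - 1251)*(438 + 1470) = 3726*1908 = 7109208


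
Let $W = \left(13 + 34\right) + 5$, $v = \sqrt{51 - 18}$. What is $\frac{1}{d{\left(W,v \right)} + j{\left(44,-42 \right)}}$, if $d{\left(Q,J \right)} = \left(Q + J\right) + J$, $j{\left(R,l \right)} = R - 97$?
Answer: $\frac{1}{131} + \frac{2 \sqrt{33}}{131} \approx 0.095337$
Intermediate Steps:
$j{\left(R,l \right)} = -97 + R$
$v = \sqrt{33} \approx 5.7446$
$W = 52$ ($W = 47 + 5 = 52$)
$d{\left(Q,J \right)} = Q + 2 J$ ($d{\left(Q,J \right)} = \left(J + Q\right) + J = Q + 2 J$)
$\frac{1}{d{\left(W,v \right)} + j{\left(44,-42 \right)}} = \frac{1}{\left(52 + 2 \sqrt{33}\right) + \left(-97 + 44\right)} = \frac{1}{\left(52 + 2 \sqrt{33}\right) - 53} = \frac{1}{-1 + 2 \sqrt{33}}$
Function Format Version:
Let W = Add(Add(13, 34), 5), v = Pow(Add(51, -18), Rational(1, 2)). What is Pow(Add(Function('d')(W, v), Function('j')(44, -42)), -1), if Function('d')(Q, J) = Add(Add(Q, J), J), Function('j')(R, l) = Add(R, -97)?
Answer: Add(Rational(1, 131), Mul(Rational(2, 131), Pow(33, Rational(1, 2)))) ≈ 0.095337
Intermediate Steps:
Function('j')(R, l) = Add(-97, R)
v = Pow(33, Rational(1, 2)) ≈ 5.7446
W = 52 (W = Add(47, 5) = 52)
Function('d')(Q, J) = Add(Q, Mul(2, J)) (Function('d')(Q, J) = Add(Add(J, Q), J) = Add(Q, Mul(2, J)))
Pow(Add(Function('d')(W, v), Function('j')(44, -42)), -1) = Pow(Add(Add(52, Mul(2, Pow(33, Rational(1, 2)))), Add(-97, 44)), -1) = Pow(Add(Add(52, Mul(2, Pow(33, Rational(1, 2)))), -53), -1) = Pow(Add(-1, Mul(2, Pow(33, Rational(1, 2)))), -1)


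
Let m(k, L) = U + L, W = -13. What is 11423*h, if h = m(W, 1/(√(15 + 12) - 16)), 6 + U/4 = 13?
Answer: 73061508/229 - 34269*√3/229 ≈ 3.1879e+5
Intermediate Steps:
U = 28 (U = -24 + 4*13 = -24 + 52 = 28)
m(k, L) = 28 + L
h = 28 + 1/(-16 + 3*√3) (h = 28 + 1/(√(15 + 12) - 16) = 28 + 1/(√27 - 16) = 28 + 1/(3*√3 - 16) = 28 + 1/(-16 + 3*√3) ≈ 27.907)
11423*h = 11423*(6396/229 - 3*√3/229) = 73061508/229 - 34269*√3/229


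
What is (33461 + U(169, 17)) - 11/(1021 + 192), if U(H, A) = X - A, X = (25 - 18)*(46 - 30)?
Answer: 40703417/1213 ≈ 33556.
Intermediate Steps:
X = 112 (X = 7*16 = 112)
U(H, A) = 112 - A
(33461 + U(169, 17)) - 11/(1021 + 192) = (33461 + (112 - 1*17)) - 11/(1021 + 192) = (33461 + (112 - 17)) - 11/1213 = (33461 + 95) - 11*1/1213 = 33556 - 11/1213 = 40703417/1213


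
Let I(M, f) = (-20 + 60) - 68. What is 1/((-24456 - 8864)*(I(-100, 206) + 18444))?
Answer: -1/613621120 ≈ -1.6297e-9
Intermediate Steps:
I(M, f) = -28 (I(M, f) = 40 - 68 = -28)
1/((-24456 - 8864)*(I(-100, 206) + 18444)) = 1/((-24456 - 8864)*(-28 + 18444)) = 1/(-33320*18416) = 1/(-613621120) = -1/613621120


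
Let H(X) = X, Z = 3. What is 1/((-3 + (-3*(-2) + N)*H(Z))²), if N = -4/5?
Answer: 25/3969 ≈ 0.0062988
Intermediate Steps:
N = -⅘ (N = -4*⅕ = -⅘ ≈ -0.80000)
1/((-3 + (-3*(-2) + N)*H(Z))²) = 1/((-3 + (-3*(-2) - ⅘)*3)²) = 1/((-3 + (6 - ⅘)*3)²) = 1/((-3 + (26/5)*3)²) = 1/((-3 + 78/5)²) = 1/((63/5)²) = 1/(3969/25) = 25/3969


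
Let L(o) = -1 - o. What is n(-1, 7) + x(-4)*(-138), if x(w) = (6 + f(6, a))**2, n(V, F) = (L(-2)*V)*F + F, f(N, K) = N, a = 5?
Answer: -19872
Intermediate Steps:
n(V, F) = F + F*V (n(V, F) = ((-1 - 1*(-2))*V)*F + F = ((-1 + 2)*V)*F + F = (1*V)*F + F = V*F + F = F*V + F = F + F*V)
x(w) = 144 (x(w) = (6 + 6)**2 = 12**2 = 144)
n(-1, 7) + x(-4)*(-138) = 7*(1 - 1) + 144*(-138) = 7*0 - 19872 = 0 - 19872 = -19872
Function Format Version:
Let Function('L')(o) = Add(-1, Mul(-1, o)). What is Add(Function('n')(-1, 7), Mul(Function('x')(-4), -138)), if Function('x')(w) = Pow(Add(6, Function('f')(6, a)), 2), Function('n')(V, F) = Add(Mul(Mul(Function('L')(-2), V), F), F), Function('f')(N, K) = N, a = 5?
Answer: -19872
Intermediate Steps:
Function('n')(V, F) = Add(F, Mul(F, V)) (Function('n')(V, F) = Add(Mul(Mul(Add(-1, Mul(-1, -2)), V), F), F) = Add(Mul(Mul(Add(-1, 2), V), F), F) = Add(Mul(Mul(1, V), F), F) = Add(Mul(V, F), F) = Add(Mul(F, V), F) = Add(F, Mul(F, V)))
Function('x')(w) = 144 (Function('x')(w) = Pow(Add(6, 6), 2) = Pow(12, 2) = 144)
Add(Function('n')(-1, 7), Mul(Function('x')(-4), -138)) = Add(Mul(7, Add(1, -1)), Mul(144, -138)) = Add(Mul(7, 0), -19872) = Add(0, -19872) = -19872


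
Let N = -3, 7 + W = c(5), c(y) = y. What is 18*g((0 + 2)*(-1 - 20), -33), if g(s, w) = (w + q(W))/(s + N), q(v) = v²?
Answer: 58/5 ≈ 11.600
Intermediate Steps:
W = -2 (W = -7 + 5 = -2)
g(s, w) = (4 + w)/(-3 + s) (g(s, w) = (w + (-2)²)/(s - 3) = (w + 4)/(-3 + s) = (4 + w)/(-3 + s))
18*g((0 + 2)*(-1 - 20), -33) = 18*((4 - 33)/(-3 + (0 + 2)*(-1 - 20))) = 18*(-29/(-3 + 2*(-21))) = 18*(-29/(-3 - 42)) = 18*(-29/(-45)) = 18*(-1/45*(-29)) = 18*(29/45) = 58/5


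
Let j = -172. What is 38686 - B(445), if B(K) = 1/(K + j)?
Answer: 10561277/273 ≈ 38686.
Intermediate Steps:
B(K) = 1/(-172 + K) (B(K) = 1/(K - 172) = 1/(-172 + K))
38686 - B(445) = 38686 - 1/(-172 + 445) = 38686 - 1/273 = 10561277/273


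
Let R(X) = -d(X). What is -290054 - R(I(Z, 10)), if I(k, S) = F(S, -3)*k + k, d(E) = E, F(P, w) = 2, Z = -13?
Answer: -290093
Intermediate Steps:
I(k, S) = 3*k (I(k, S) = 2*k + k = 3*k)
R(X) = -X
-290054 - R(I(Z, 10)) = -290054 - (-1)*3*(-13) = -290054 - (-1)*(-39) = -290054 - 1*39 = -290054 - 39 = -290093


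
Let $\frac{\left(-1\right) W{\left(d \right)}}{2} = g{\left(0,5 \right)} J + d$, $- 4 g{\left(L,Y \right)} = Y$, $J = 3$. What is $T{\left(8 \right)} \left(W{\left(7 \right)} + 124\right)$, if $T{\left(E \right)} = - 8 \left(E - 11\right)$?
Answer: $2820$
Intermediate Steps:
$g{\left(L,Y \right)} = - \frac{Y}{4}$
$W{\left(d \right)} = \frac{15}{2} - 2 d$ ($W{\left(d \right)} = - 2 \left(\left(- \frac{1}{4}\right) 5 \cdot 3 + d\right) = - 2 \left(\left(- \frac{5}{4}\right) 3 + d\right) = - 2 \left(- \frac{15}{4} + d\right) = \frac{15}{2} - 2 d$)
$T{\left(E \right)} = 88 - 8 E$ ($T{\left(E \right)} = - 8 \left(-11 + E\right) = 88 - 8 E$)
$T{\left(8 \right)} \left(W{\left(7 \right)} + 124\right) = \left(88 - 64\right) \left(\left(\frac{15}{2} - 14\right) + 124\right) = 24 \left(- \frac{13}{2} + 124\right) = 24 \cdot \frac{235}{2} = 2820$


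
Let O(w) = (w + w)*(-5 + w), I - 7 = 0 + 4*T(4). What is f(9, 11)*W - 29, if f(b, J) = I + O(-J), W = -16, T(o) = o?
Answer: -6029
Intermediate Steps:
I = 23 (I = 7 + (0 + 4*4) = 7 + (0 + 16) = 7 + 16 = 23)
O(w) = 2*w*(-5 + w) (O(w) = (2*w)*(-5 + w) = 2*w*(-5 + w))
f(b, J) = 23 - 2*J*(-5 - J) (f(b, J) = 23 + 2*(-J)*(-5 - J) = 23 - 2*J*(-5 - J))
f(9, 11)*W - 29 = (23 + 2*11*(5 + 11))*(-16) - 29 = (23 + 2*11*16)*(-16) - 29 = (23 + 352)*(-16) - 29 = 375*(-16) - 29 = -6000 - 29 = -6029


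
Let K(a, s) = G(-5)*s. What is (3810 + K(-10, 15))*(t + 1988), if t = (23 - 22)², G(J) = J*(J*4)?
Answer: 10561590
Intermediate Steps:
G(J) = 4*J² (G(J) = J*(4*J) = 4*J²)
K(a, s) = 100*s (K(a, s) = (4*(-5)²)*s = (4*25)*s = 100*s)
t = 1 (t = 1² = 1)
(3810 + K(-10, 15))*(t + 1988) = (3810 + 100*15)*(1 + 1988) = (3810 + 1500)*1989 = 5310*1989 = 10561590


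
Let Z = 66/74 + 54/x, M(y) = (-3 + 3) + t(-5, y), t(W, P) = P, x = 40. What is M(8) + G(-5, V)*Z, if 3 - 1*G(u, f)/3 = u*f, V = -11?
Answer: -63221/185 ≈ -341.74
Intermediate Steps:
M(y) = y (M(y) = (-3 + 3) + y = 0 + y = y)
G(u, f) = 9 - 3*f*u (G(u, f) = 9 - 3*u*f = 9 - 3*f*u)
Z = 1659/740 (Z = 66/74 + 54/40 = 66*(1/74) + 54*(1/40) = 33/37 + 27/20 = 1659/740 ≈ 2.2419)
M(8) + G(-5, V)*Z = 8 + (9 - 3*(-11)*(-5))*(1659/740) = 8 + (9 - 165)*(1659/740) = 8 - 156*1659/740 = 8 - 64701/185 = -63221/185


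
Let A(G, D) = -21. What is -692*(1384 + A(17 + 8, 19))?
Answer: -943196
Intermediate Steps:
-692*(1384 + A(17 + 8, 19)) = -692*(1384 - 21) = -692*1363 = -943196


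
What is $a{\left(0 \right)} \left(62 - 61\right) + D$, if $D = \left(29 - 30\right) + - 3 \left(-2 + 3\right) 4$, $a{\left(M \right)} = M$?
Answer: $-13$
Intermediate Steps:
$D = -13$ ($D = -1 + \left(-3\right) 1 \cdot 4 = -1 - 12 = -13$)
$a{\left(0 \right)} \left(62 - 61\right) + D = 0 \left(62 - 61\right) - 13 = 0 \cdot 1 - 13 = 0 - 13 = -13$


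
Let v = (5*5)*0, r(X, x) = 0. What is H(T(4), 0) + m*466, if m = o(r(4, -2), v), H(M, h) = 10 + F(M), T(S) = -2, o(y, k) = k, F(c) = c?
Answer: 8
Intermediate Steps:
v = 0 (v = 25*0 = 0)
H(M, h) = 10 + M
m = 0
H(T(4), 0) + m*466 = (10 - 2) + 0*466 = 8 + 0 = 8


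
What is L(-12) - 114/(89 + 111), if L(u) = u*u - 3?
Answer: 14043/100 ≈ 140.43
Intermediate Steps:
L(u) = -3 + u² (L(u) = u² - 3 = -3 + u²)
L(-12) - 114/(89 + 111) = (-3 + (-12)²) - 114/(89 + 111) = (-3 + 144) - 114/200 = 141 + (1/200)*(-114) = 141 - 57/100 = 14043/100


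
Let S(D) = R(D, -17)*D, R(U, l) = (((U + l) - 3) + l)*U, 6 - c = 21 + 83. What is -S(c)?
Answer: 1296540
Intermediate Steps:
c = -98 (c = 6 - (21 + 83) = 6 - 1*104 = 6 - 104 = -98)
R(U, l) = U*(-3 + U + 2*l) (R(U, l) = ((-3 + U + l) + l)*U = (-3 + U + 2*l)*U = U*(-3 + U + 2*l))
S(D) = D²*(-37 + D) (S(D) = (D*(-3 + D + 2*(-17)))*D = (D*(-3 + D - 34))*D = (D*(-37 + D))*D = D²*(-37 + D))
-S(c) = -(-98)²*(-37 - 98) = -9604*(-135) = -1*(-1296540) = 1296540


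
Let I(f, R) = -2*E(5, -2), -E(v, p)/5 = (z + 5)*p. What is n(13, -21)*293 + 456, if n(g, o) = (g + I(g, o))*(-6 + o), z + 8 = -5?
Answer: -1368147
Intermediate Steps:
z = -13 (z = -8 - 5 = -13)
E(v, p) = 40*p (E(v, p) = -5*(-13 + 5)*p = -(-40)*p = 40*p)
I(f, R) = 160 (I(f, R) = -80*(-2) = -2*(-80) = 160)
n(g, o) = (-6 + o)*(160 + g) (n(g, o) = (g + 160)*(-6 + o) = (160 + g)*(-6 + o) = (-6 + o)*(160 + g))
n(13, -21)*293 + 456 = (-960 - 6*13 + 160*(-21) + 13*(-21))*293 + 456 = (-960 - 78 - 3360 - 273)*293 + 456 = -4671*293 + 456 = -1368603 + 456 = -1368147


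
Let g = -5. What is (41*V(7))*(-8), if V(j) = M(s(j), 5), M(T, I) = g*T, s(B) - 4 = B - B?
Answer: 6560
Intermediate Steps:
s(B) = 4 (s(B) = 4 + (B - B) = 4 + 0 = 4)
M(T, I) = -5*T
V(j) = -20 (V(j) = -5*4 = -20)
(41*V(7))*(-8) = (41*(-20))*(-8) = -820*(-8) = 6560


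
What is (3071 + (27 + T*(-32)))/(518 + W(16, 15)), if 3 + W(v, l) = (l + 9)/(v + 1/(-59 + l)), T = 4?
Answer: 2087910/363101 ≈ 5.7502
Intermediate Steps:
W(v, l) = -3 + (9 + l)/(v + 1/(-59 + l)) (W(v, l) = -3 + (l + 9)/(v + 1/(-59 + l)) = -3 + (9 + l)/(v + 1/(-59 + l)))
(3071 + (27 + T*(-32)))/(518 + W(16, 15)) = (3071 + (27 + 4*(-32)))/(518 + (-534 + 15² - 50*15 + 177*16 - 3*15*16)/(1 - 59*16 + 15*16)) = (3071 + (27 - 128))/(518 + (-534 + 225 - 750 + 2832 - 720)/(1 - 944 + 240)) = (3071 - 101)/(518 + 1053/(-703)) = 2970/(518 - 1/703*1053) = 2970/(518 - 1053/703) = 2970/(363101/703) = 2970*(703/363101) = 2087910/363101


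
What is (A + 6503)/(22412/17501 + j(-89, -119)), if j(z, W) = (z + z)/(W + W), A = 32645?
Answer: 81530368612/4224617 ≈ 19299.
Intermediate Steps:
j(z, W) = z/W (j(z, W) = (2*z)/((2*W)) = (2*z)*(1/(2*W)) = z/W)
(A + 6503)/(22412/17501 + j(-89, -119)) = (32645 + 6503)/(22412/17501 - 89/(-119)) = 39148/(22412*(1/17501) - 89*(-1/119)) = 39148/(22412/17501 + 89/119) = 39148/(4224617/2082619) = 39148*(2082619/4224617) = 81530368612/4224617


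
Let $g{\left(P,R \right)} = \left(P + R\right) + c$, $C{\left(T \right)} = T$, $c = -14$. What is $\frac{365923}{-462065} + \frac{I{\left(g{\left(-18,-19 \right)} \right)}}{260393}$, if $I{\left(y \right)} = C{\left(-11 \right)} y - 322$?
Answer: $- \frac{95173354204}{120318491545} \approx -0.79101$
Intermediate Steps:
$g{\left(P,R \right)} = -14 + P + R$ ($g{\left(P,R \right)} = \left(P + R\right) - 14 = -14 + P + R$)
$I{\left(y \right)} = -322 - 11 y$ ($I{\left(y \right)} = - 11 y - 322 = -322 - 11 y$)
$\frac{365923}{-462065} + \frac{I{\left(g{\left(-18,-19 \right)} \right)}}{260393} = \frac{365923}{-462065} + \frac{-322 - 11 \left(-14 - 18 - 19\right)}{260393} = 365923 \left(- \frac{1}{462065}\right) + \left(-322 - -561\right) \frac{1}{260393} = - \frac{365923}{462065} + \left(-322 + 561\right) \frac{1}{260393} = - \frac{365923}{462065} + 239 \cdot \frac{1}{260393} = - \frac{365923}{462065} + \frac{239}{260393} = - \frac{95173354204}{120318491545}$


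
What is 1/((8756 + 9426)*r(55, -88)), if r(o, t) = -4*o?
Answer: -1/4000040 ≈ -2.5000e-7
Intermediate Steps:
1/((8756 + 9426)*r(55, -88)) = 1/((8756 + 9426)*((-4*55))) = 1/(18182*(-220)) = (1/18182)*(-1/220) = -1/4000040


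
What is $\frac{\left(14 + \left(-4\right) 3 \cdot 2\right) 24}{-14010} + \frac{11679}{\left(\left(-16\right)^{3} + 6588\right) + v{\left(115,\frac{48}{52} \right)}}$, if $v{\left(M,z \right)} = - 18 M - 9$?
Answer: $\frac{5457397}{192871} \approx 28.296$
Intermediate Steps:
$v{\left(M,z \right)} = -9 - 18 M$
$\frac{\left(14 + \left(-4\right) 3 \cdot 2\right) 24}{-14010} + \frac{11679}{\left(\left(-16\right)^{3} + 6588\right) + v{\left(115,\frac{48}{52} \right)}} = \frac{\left(14 + \left(-4\right) 3 \cdot 2\right) 24}{-14010} + \frac{11679}{\left(\left(-16\right)^{3} + 6588\right) - 2079} = \left(14 - 24\right) 24 \left(- \frac{1}{14010}\right) + \frac{11679}{\left(-4096 + 6588\right) - 2079} = \left(14 - 24\right) 24 \left(- \frac{1}{14010}\right) + \frac{11679}{2492 - 2079} = \left(-10\right) 24 \left(- \frac{1}{14010}\right) + \frac{11679}{413} = \left(-240\right) \left(- \frac{1}{14010}\right) + 11679 \cdot \frac{1}{413} = \frac{8}{467} + \frac{11679}{413} = \frac{5457397}{192871}$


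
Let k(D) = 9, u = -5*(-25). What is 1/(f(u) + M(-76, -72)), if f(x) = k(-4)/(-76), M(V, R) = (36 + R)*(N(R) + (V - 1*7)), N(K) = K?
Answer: 76/424071 ≈ 0.00017922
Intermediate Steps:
u = 125
M(V, R) = (36 + R)*(-7 + R + V) (M(V, R) = (36 + R)*(R + (V - 1*7)) = (36 + R)*(R + (V - 7)) = (36 + R)*(R + (-7 + V)) = (36 + R)*(-7 + R + V))
f(x) = -9/76 (f(x) = 9/(-76) = 9*(-1/76) = -9/76)
1/(f(u) + M(-76, -72)) = 1/(-9/76 + (-252 + (-72)² + 29*(-72) + 36*(-76) - 72*(-76))) = 1/(-9/76 + (-252 + 5184 - 2088 - 2736 + 5472)) = 1/(-9/76 + 5580) = 1/(424071/76) = 76/424071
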